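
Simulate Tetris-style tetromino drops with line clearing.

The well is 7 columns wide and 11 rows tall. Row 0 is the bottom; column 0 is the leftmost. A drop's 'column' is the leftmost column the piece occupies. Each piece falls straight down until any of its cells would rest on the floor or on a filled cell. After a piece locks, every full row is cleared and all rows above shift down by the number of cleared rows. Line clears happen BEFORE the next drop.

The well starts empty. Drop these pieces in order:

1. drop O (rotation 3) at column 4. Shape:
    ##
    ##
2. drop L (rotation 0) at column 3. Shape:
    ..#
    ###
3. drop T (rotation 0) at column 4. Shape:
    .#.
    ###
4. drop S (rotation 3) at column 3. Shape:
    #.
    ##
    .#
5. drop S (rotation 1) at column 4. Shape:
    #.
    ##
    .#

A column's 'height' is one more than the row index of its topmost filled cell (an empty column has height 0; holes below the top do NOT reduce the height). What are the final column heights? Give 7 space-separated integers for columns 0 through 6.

Drop 1: O rot3 at col 4 lands with bottom-row=0; cleared 0 line(s) (total 0); column heights now [0 0 0 0 2 2 0], max=2
Drop 2: L rot0 at col 3 lands with bottom-row=2; cleared 0 line(s) (total 0); column heights now [0 0 0 3 3 4 0], max=4
Drop 3: T rot0 at col 4 lands with bottom-row=4; cleared 0 line(s) (total 0); column heights now [0 0 0 3 5 6 5], max=6
Drop 4: S rot3 at col 3 lands with bottom-row=5; cleared 0 line(s) (total 0); column heights now [0 0 0 8 7 6 5], max=8
Drop 5: S rot1 at col 4 lands with bottom-row=6; cleared 0 line(s) (total 0); column heights now [0 0 0 8 9 8 5], max=9

Answer: 0 0 0 8 9 8 5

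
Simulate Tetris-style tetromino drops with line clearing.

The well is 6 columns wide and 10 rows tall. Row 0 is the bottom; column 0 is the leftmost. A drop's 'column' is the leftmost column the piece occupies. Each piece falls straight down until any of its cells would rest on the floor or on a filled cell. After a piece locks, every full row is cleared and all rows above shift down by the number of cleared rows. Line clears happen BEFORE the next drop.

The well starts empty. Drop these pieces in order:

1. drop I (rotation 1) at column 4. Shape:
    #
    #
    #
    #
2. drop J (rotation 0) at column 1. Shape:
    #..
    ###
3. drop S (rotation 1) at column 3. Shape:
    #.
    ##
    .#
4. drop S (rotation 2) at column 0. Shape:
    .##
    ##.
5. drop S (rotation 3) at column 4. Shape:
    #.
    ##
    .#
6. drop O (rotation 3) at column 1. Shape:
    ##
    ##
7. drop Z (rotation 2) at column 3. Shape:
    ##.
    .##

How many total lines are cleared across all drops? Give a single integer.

Answer: 0

Derivation:
Drop 1: I rot1 at col 4 lands with bottom-row=0; cleared 0 line(s) (total 0); column heights now [0 0 0 0 4 0], max=4
Drop 2: J rot0 at col 1 lands with bottom-row=0; cleared 0 line(s) (total 0); column heights now [0 2 1 1 4 0], max=4
Drop 3: S rot1 at col 3 lands with bottom-row=4; cleared 0 line(s) (total 0); column heights now [0 2 1 7 6 0], max=7
Drop 4: S rot2 at col 0 lands with bottom-row=2; cleared 0 line(s) (total 0); column heights now [3 4 4 7 6 0], max=7
Drop 5: S rot3 at col 4 lands with bottom-row=5; cleared 0 line(s) (total 0); column heights now [3 4 4 7 8 7], max=8
Drop 6: O rot3 at col 1 lands with bottom-row=4; cleared 0 line(s) (total 0); column heights now [3 6 6 7 8 7], max=8
Drop 7: Z rot2 at col 3 lands with bottom-row=8; cleared 0 line(s) (total 0); column heights now [3 6 6 10 10 9], max=10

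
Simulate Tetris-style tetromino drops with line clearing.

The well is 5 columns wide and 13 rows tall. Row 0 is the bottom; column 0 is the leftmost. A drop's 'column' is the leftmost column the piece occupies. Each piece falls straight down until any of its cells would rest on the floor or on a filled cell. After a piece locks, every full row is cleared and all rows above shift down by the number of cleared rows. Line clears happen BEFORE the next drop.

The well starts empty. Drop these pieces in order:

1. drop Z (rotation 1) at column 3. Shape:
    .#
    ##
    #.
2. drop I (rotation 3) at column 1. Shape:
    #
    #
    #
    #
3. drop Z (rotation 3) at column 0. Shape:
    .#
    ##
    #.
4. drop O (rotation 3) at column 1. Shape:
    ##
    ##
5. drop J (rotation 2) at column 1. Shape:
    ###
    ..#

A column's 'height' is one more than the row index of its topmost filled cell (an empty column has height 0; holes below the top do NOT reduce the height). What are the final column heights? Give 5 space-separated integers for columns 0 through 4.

Drop 1: Z rot1 at col 3 lands with bottom-row=0; cleared 0 line(s) (total 0); column heights now [0 0 0 2 3], max=3
Drop 2: I rot3 at col 1 lands with bottom-row=0; cleared 0 line(s) (total 0); column heights now [0 4 0 2 3], max=4
Drop 3: Z rot3 at col 0 lands with bottom-row=3; cleared 0 line(s) (total 0); column heights now [5 6 0 2 3], max=6
Drop 4: O rot3 at col 1 lands with bottom-row=6; cleared 0 line(s) (total 0); column heights now [5 8 8 2 3], max=8
Drop 5: J rot2 at col 1 lands with bottom-row=7; cleared 0 line(s) (total 0); column heights now [5 9 9 9 3], max=9

Answer: 5 9 9 9 3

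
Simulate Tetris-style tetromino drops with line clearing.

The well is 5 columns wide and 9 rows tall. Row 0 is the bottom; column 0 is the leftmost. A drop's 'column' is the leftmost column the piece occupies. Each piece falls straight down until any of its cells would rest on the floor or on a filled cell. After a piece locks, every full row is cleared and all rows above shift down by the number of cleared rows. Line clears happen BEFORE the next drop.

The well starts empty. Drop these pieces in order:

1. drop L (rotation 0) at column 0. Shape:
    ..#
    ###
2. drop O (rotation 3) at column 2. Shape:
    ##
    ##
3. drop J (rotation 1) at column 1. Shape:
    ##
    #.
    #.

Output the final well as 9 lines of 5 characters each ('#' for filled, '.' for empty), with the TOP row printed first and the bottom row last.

Answer: .....
.....
.....
.....
.##..
.###.
.###.
..#..
###..

Derivation:
Drop 1: L rot0 at col 0 lands with bottom-row=0; cleared 0 line(s) (total 0); column heights now [1 1 2 0 0], max=2
Drop 2: O rot3 at col 2 lands with bottom-row=2; cleared 0 line(s) (total 0); column heights now [1 1 4 4 0], max=4
Drop 3: J rot1 at col 1 lands with bottom-row=2; cleared 0 line(s) (total 0); column heights now [1 5 5 4 0], max=5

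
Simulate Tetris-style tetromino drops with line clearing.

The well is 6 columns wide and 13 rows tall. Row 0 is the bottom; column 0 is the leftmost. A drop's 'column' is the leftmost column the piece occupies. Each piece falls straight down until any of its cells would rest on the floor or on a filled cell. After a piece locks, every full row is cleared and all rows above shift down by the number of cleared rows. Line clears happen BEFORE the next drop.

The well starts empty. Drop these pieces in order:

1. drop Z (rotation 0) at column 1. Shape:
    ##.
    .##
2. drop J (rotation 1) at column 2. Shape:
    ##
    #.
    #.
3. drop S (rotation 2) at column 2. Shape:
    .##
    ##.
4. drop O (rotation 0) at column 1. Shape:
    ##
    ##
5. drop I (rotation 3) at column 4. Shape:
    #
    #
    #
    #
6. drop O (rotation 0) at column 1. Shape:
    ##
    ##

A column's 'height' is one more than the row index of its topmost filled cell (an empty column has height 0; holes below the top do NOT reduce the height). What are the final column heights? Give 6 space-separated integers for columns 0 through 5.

Drop 1: Z rot0 at col 1 lands with bottom-row=0; cleared 0 line(s) (total 0); column heights now [0 2 2 1 0 0], max=2
Drop 2: J rot1 at col 2 lands with bottom-row=2; cleared 0 line(s) (total 0); column heights now [0 2 5 5 0 0], max=5
Drop 3: S rot2 at col 2 lands with bottom-row=5; cleared 0 line(s) (total 0); column heights now [0 2 6 7 7 0], max=7
Drop 4: O rot0 at col 1 lands with bottom-row=6; cleared 0 line(s) (total 0); column heights now [0 8 8 7 7 0], max=8
Drop 5: I rot3 at col 4 lands with bottom-row=7; cleared 0 line(s) (total 0); column heights now [0 8 8 7 11 0], max=11
Drop 6: O rot0 at col 1 lands with bottom-row=8; cleared 0 line(s) (total 0); column heights now [0 10 10 7 11 0], max=11

Answer: 0 10 10 7 11 0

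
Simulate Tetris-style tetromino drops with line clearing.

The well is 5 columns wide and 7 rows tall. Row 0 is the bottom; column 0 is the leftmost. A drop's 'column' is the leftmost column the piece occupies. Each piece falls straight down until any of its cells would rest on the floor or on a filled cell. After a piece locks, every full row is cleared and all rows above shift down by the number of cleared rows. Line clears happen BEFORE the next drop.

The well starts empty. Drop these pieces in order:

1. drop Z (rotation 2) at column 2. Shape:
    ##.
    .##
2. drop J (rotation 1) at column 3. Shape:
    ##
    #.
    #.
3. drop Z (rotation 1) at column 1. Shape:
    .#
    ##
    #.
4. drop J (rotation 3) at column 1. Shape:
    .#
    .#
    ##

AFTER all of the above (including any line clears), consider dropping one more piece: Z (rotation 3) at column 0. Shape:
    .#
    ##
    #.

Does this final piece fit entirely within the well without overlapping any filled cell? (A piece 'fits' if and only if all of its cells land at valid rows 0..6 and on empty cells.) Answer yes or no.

Answer: yes

Derivation:
Drop 1: Z rot2 at col 2 lands with bottom-row=0; cleared 0 line(s) (total 0); column heights now [0 0 2 2 1], max=2
Drop 2: J rot1 at col 3 lands with bottom-row=2; cleared 0 line(s) (total 0); column heights now [0 0 2 5 5], max=5
Drop 3: Z rot1 at col 1 lands with bottom-row=1; cleared 0 line(s) (total 0); column heights now [0 3 4 5 5], max=5
Drop 4: J rot3 at col 1 lands with bottom-row=4; cleared 0 line(s) (total 0); column heights now [0 5 7 5 5], max=7
Test piece Z rot3 at col 0 (width 2): heights before test = [0 5 7 5 5]; fits = True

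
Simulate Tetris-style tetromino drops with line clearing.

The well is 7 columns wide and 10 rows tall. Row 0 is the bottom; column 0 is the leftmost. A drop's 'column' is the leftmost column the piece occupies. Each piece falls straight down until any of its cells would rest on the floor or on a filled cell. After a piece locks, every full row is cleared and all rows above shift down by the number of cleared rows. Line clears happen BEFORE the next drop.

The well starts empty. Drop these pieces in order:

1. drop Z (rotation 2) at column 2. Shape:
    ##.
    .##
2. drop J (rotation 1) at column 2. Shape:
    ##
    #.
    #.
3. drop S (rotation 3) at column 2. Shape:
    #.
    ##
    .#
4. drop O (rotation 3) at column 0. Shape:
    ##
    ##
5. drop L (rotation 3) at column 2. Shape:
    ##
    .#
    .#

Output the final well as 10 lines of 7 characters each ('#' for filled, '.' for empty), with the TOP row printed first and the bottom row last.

Answer: ..##...
...#...
..##...
..##...
...#...
..##...
..#....
..#....
####...
##.##..

Derivation:
Drop 1: Z rot2 at col 2 lands with bottom-row=0; cleared 0 line(s) (total 0); column heights now [0 0 2 2 1 0 0], max=2
Drop 2: J rot1 at col 2 lands with bottom-row=2; cleared 0 line(s) (total 0); column heights now [0 0 5 5 1 0 0], max=5
Drop 3: S rot3 at col 2 lands with bottom-row=5; cleared 0 line(s) (total 0); column heights now [0 0 8 7 1 0 0], max=8
Drop 4: O rot3 at col 0 lands with bottom-row=0; cleared 0 line(s) (total 0); column heights now [2 2 8 7 1 0 0], max=8
Drop 5: L rot3 at col 2 lands with bottom-row=7; cleared 0 line(s) (total 0); column heights now [2 2 10 10 1 0 0], max=10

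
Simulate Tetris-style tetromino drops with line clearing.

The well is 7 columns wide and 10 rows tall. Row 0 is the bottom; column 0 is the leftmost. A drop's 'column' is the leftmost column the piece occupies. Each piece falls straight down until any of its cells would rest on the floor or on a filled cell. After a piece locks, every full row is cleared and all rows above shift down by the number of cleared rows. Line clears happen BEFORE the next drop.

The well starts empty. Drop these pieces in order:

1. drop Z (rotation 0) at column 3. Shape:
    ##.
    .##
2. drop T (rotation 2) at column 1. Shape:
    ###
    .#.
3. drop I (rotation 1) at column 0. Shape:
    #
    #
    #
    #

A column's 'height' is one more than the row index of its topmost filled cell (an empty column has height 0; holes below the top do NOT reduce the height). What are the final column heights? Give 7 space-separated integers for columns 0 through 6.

Drop 1: Z rot0 at col 3 lands with bottom-row=0; cleared 0 line(s) (total 0); column heights now [0 0 0 2 2 1 0], max=2
Drop 2: T rot2 at col 1 lands with bottom-row=1; cleared 0 line(s) (total 0); column heights now [0 3 3 3 2 1 0], max=3
Drop 3: I rot1 at col 0 lands with bottom-row=0; cleared 0 line(s) (total 0); column heights now [4 3 3 3 2 1 0], max=4

Answer: 4 3 3 3 2 1 0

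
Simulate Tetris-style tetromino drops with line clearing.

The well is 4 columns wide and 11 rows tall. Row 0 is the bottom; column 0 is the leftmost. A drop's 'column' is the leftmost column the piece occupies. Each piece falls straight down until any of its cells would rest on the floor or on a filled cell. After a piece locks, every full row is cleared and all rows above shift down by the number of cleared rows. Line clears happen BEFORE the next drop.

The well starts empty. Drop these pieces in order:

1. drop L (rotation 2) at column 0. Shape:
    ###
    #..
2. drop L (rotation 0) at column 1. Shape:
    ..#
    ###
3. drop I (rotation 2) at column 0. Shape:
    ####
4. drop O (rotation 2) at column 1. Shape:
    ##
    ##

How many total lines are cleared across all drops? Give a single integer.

Answer: 1

Derivation:
Drop 1: L rot2 at col 0 lands with bottom-row=0; cleared 0 line(s) (total 0); column heights now [2 2 2 0], max=2
Drop 2: L rot0 at col 1 lands with bottom-row=2; cleared 0 line(s) (total 0); column heights now [2 3 3 4], max=4
Drop 3: I rot2 at col 0 lands with bottom-row=4; cleared 1 line(s) (total 1); column heights now [2 3 3 4], max=4
Drop 4: O rot2 at col 1 lands with bottom-row=3; cleared 0 line(s) (total 1); column heights now [2 5 5 4], max=5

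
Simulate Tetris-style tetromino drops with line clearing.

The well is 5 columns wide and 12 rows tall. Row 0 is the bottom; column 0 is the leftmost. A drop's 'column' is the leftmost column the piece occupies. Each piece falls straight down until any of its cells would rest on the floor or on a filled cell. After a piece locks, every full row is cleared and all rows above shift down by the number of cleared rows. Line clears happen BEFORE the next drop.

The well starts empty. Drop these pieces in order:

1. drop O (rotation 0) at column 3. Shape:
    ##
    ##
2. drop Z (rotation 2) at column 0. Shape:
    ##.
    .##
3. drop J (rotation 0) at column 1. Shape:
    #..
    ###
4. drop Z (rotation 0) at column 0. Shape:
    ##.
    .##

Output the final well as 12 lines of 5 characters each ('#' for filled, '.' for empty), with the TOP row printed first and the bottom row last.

Answer: .....
.....
.....
.....
.....
.....
##...
.##..
.#...
.###.
##.##
.####

Derivation:
Drop 1: O rot0 at col 3 lands with bottom-row=0; cleared 0 line(s) (total 0); column heights now [0 0 0 2 2], max=2
Drop 2: Z rot2 at col 0 lands with bottom-row=0; cleared 0 line(s) (total 0); column heights now [2 2 1 2 2], max=2
Drop 3: J rot0 at col 1 lands with bottom-row=2; cleared 0 line(s) (total 0); column heights now [2 4 3 3 2], max=4
Drop 4: Z rot0 at col 0 lands with bottom-row=4; cleared 0 line(s) (total 0); column heights now [6 6 5 3 2], max=6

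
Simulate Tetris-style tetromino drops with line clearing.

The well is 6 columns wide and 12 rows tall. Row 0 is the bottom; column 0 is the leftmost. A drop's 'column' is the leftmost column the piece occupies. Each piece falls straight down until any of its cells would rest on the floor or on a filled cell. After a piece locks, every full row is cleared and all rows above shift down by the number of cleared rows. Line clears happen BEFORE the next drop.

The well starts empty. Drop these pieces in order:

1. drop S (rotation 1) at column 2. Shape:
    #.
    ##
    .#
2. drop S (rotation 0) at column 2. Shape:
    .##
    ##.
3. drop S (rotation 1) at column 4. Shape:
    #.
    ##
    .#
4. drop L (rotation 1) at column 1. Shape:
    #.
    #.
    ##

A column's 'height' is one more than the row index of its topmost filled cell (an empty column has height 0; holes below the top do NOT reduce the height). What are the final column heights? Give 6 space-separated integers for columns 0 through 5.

Answer: 0 7 5 5 7 6

Derivation:
Drop 1: S rot1 at col 2 lands with bottom-row=0; cleared 0 line(s) (total 0); column heights now [0 0 3 2 0 0], max=3
Drop 2: S rot0 at col 2 lands with bottom-row=3; cleared 0 line(s) (total 0); column heights now [0 0 4 5 5 0], max=5
Drop 3: S rot1 at col 4 lands with bottom-row=4; cleared 0 line(s) (total 0); column heights now [0 0 4 5 7 6], max=7
Drop 4: L rot1 at col 1 lands with bottom-row=4; cleared 0 line(s) (total 0); column heights now [0 7 5 5 7 6], max=7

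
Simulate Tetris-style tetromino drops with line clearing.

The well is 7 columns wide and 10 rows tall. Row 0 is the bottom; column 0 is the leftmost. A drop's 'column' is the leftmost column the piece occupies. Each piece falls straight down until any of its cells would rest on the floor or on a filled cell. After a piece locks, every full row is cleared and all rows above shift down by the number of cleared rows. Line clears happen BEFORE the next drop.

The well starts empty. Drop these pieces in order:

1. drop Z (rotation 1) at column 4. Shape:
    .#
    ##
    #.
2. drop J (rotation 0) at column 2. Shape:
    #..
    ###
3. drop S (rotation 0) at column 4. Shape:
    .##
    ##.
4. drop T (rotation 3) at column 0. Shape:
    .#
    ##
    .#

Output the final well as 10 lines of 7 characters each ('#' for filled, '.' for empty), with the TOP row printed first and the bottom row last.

Drop 1: Z rot1 at col 4 lands with bottom-row=0; cleared 0 line(s) (total 0); column heights now [0 0 0 0 2 3 0], max=3
Drop 2: J rot0 at col 2 lands with bottom-row=2; cleared 0 line(s) (total 0); column heights now [0 0 4 3 3 3 0], max=4
Drop 3: S rot0 at col 4 lands with bottom-row=3; cleared 0 line(s) (total 0); column heights now [0 0 4 3 4 5 5], max=5
Drop 4: T rot3 at col 0 lands with bottom-row=0; cleared 0 line(s) (total 0); column heights now [2 3 4 3 4 5 5], max=5

Answer: .......
.......
.......
.......
.......
.....##
..#.##.
.#####.
##..##.
.#..#..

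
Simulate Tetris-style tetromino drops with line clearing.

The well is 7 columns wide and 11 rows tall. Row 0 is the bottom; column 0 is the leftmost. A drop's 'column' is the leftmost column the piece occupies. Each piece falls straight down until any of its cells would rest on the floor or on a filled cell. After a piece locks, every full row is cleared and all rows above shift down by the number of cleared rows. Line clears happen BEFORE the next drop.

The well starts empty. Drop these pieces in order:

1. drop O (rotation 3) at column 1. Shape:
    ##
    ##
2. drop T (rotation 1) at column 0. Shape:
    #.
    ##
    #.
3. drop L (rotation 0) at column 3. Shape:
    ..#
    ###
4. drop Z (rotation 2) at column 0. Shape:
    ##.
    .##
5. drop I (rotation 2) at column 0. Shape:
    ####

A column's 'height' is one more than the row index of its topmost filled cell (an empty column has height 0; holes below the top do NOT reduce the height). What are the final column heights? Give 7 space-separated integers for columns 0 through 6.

Answer: 6 6 6 6 1 2 0

Derivation:
Drop 1: O rot3 at col 1 lands with bottom-row=0; cleared 0 line(s) (total 0); column heights now [0 2 2 0 0 0 0], max=2
Drop 2: T rot1 at col 0 lands with bottom-row=1; cleared 0 line(s) (total 0); column heights now [4 3 2 0 0 0 0], max=4
Drop 3: L rot0 at col 3 lands with bottom-row=0; cleared 0 line(s) (total 0); column heights now [4 3 2 1 1 2 0], max=4
Drop 4: Z rot2 at col 0 lands with bottom-row=3; cleared 0 line(s) (total 0); column heights now [5 5 4 1 1 2 0], max=5
Drop 5: I rot2 at col 0 lands with bottom-row=5; cleared 0 line(s) (total 0); column heights now [6 6 6 6 1 2 0], max=6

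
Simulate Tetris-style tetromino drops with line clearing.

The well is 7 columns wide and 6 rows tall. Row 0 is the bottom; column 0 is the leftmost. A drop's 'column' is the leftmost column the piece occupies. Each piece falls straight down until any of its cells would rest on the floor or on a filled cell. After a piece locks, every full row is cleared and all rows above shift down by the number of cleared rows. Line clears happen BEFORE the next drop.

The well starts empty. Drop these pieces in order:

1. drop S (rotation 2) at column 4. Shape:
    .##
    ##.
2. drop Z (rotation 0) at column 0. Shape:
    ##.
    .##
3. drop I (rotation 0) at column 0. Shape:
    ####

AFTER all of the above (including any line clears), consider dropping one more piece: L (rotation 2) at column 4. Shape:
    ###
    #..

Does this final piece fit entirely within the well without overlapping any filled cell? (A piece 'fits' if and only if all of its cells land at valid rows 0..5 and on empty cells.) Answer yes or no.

Drop 1: S rot2 at col 4 lands with bottom-row=0; cleared 0 line(s) (total 0); column heights now [0 0 0 0 1 2 2], max=2
Drop 2: Z rot0 at col 0 lands with bottom-row=0; cleared 0 line(s) (total 0); column heights now [2 2 1 0 1 2 2], max=2
Drop 3: I rot0 at col 0 lands with bottom-row=2; cleared 0 line(s) (total 0); column heights now [3 3 3 3 1 2 2], max=3
Test piece L rot2 at col 4 (width 3): heights before test = [3 3 3 3 1 2 2]; fits = True

Answer: yes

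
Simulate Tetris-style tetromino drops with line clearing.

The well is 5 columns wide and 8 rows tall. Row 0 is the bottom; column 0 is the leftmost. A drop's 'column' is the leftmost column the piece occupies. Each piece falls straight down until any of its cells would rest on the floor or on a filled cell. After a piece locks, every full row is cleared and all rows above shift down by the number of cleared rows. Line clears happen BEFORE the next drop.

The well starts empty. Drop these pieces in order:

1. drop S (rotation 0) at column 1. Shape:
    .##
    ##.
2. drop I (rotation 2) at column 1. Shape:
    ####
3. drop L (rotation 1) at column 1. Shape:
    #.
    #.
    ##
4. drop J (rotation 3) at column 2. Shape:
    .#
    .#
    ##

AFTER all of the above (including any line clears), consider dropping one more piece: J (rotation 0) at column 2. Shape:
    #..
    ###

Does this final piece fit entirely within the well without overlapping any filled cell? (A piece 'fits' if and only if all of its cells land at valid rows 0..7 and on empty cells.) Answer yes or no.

Answer: no

Derivation:
Drop 1: S rot0 at col 1 lands with bottom-row=0; cleared 0 line(s) (total 0); column heights now [0 1 2 2 0], max=2
Drop 2: I rot2 at col 1 lands with bottom-row=2; cleared 0 line(s) (total 0); column heights now [0 3 3 3 3], max=3
Drop 3: L rot1 at col 1 lands with bottom-row=3; cleared 0 line(s) (total 0); column heights now [0 6 4 3 3], max=6
Drop 4: J rot3 at col 2 lands with bottom-row=4; cleared 0 line(s) (total 0); column heights now [0 6 5 7 3], max=7
Test piece J rot0 at col 2 (width 3): heights before test = [0 6 5 7 3]; fits = False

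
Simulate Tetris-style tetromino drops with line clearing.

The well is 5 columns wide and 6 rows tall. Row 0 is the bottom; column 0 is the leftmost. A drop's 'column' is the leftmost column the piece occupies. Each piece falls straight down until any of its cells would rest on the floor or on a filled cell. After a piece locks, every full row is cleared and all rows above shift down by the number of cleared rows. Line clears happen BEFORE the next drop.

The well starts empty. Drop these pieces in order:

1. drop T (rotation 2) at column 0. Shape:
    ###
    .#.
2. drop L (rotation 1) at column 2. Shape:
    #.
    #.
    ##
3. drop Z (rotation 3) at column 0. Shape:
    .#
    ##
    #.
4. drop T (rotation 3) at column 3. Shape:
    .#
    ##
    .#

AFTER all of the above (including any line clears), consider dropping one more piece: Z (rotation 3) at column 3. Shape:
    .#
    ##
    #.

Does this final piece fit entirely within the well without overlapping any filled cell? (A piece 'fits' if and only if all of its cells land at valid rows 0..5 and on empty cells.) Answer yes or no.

Answer: yes

Derivation:
Drop 1: T rot2 at col 0 lands with bottom-row=0; cleared 0 line(s) (total 0); column heights now [2 2 2 0 0], max=2
Drop 2: L rot1 at col 2 lands with bottom-row=2; cleared 0 line(s) (total 0); column heights now [2 2 5 3 0], max=5
Drop 3: Z rot3 at col 0 lands with bottom-row=2; cleared 0 line(s) (total 0); column heights now [4 5 5 3 0], max=5
Drop 4: T rot3 at col 3 lands with bottom-row=2; cleared 1 line(s) (total 1); column heights now [3 4 4 3 4], max=4
Test piece Z rot3 at col 3 (width 2): heights before test = [3 4 4 3 4]; fits = True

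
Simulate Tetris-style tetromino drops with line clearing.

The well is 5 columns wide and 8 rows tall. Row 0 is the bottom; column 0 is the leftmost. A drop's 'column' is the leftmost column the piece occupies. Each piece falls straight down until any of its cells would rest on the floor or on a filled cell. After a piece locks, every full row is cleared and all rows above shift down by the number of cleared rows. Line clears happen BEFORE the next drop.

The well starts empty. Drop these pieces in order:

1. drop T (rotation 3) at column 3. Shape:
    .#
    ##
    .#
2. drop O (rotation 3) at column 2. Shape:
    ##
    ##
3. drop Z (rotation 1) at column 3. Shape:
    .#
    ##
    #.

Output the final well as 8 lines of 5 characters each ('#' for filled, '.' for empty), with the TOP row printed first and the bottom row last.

Answer: .....
....#
...##
...#.
..##.
..###
...##
....#

Derivation:
Drop 1: T rot3 at col 3 lands with bottom-row=0; cleared 0 line(s) (total 0); column heights now [0 0 0 2 3], max=3
Drop 2: O rot3 at col 2 lands with bottom-row=2; cleared 0 line(s) (total 0); column heights now [0 0 4 4 3], max=4
Drop 3: Z rot1 at col 3 lands with bottom-row=4; cleared 0 line(s) (total 0); column heights now [0 0 4 6 7], max=7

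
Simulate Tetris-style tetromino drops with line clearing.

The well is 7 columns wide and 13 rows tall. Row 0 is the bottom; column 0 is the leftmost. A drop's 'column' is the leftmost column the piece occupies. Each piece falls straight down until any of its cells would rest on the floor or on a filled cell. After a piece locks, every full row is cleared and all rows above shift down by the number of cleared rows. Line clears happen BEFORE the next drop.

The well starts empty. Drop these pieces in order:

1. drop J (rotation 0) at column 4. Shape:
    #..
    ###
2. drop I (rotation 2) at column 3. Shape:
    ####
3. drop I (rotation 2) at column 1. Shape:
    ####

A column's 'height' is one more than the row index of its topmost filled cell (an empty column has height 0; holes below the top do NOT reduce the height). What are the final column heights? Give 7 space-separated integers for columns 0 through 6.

Drop 1: J rot0 at col 4 lands with bottom-row=0; cleared 0 line(s) (total 0); column heights now [0 0 0 0 2 1 1], max=2
Drop 2: I rot2 at col 3 lands with bottom-row=2; cleared 0 line(s) (total 0); column heights now [0 0 0 3 3 3 3], max=3
Drop 3: I rot2 at col 1 lands with bottom-row=3; cleared 0 line(s) (total 0); column heights now [0 4 4 4 4 3 3], max=4

Answer: 0 4 4 4 4 3 3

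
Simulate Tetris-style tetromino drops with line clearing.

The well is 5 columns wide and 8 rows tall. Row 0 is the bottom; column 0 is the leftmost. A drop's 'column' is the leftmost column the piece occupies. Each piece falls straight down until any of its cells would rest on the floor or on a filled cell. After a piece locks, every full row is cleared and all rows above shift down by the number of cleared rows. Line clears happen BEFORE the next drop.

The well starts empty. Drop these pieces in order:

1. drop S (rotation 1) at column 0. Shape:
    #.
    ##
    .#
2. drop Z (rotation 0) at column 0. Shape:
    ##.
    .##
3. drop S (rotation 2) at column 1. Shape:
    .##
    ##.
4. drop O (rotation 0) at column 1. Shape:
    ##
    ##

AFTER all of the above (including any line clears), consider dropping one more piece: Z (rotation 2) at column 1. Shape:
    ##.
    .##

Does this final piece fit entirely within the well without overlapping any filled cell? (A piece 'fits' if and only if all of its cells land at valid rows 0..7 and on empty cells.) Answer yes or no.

Drop 1: S rot1 at col 0 lands with bottom-row=0; cleared 0 line(s) (total 0); column heights now [3 2 0 0 0], max=3
Drop 2: Z rot0 at col 0 lands with bottom-row=2; cleared 0 line(s) (total 0); column heights now [4 4 3 0 0], max=4
Drop 3: S rot2 at col 1 lands with bottom-row=4; cleared 0 line(s) (total 0); column heights now [4 5 6 6 0], max=6
Drop 4: O rot0 at col 1 lands with bottom-row=6; cleared 0 line(s) (total 0); column heights now [4 8 8 6 0], max=8
Test piece Z rot2 at col 1 (width 3): heights before test = [4 8 8 6 0]; fits = False

Answer: no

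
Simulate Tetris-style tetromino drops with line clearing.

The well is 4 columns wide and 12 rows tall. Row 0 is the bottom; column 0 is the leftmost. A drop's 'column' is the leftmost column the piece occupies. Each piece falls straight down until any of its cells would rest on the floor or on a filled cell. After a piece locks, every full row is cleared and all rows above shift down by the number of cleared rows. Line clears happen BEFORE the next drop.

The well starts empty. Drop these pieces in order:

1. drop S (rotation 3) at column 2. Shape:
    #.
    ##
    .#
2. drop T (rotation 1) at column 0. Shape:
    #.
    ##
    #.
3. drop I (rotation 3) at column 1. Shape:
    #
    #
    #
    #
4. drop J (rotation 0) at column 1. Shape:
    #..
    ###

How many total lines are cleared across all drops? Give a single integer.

Answer: 1

Derivation:
Drop 1: S rot3 at col 2 lands with bottom-row=0; cleared 0 line(s) (total 0); column heights now [0 0 3 2], max=3
Drop 2: T rot1 at col 0 lands with bottom-row=0; cleared 1 line(s) (total 1); column heights now [2 0 2 1], max=2
Drop 3: I rot3 at col 1 lands with bottom-row=0; cleared 0 line(s) (total 1); column heights now [2 4 2 1], max=4
Drop 4: J rot0 at col 1 lands with bottom-row=4; cleared 0 line(s) (total 1); column heights now [2 6 5 5], max=6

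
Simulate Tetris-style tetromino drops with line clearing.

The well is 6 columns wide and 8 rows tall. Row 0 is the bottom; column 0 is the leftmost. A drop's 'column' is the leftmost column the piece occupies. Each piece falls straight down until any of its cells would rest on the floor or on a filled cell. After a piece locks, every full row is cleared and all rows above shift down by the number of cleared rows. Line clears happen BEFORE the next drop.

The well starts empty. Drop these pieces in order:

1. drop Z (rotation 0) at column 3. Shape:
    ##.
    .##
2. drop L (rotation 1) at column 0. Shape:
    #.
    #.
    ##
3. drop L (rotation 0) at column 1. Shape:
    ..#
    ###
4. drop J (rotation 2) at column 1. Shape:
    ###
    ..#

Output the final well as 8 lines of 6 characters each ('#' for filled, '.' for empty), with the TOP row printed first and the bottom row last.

Drop 1: Z rot0 at col 3 lands with bottom-row=0; cleared 0 line(s) (total 0); column heights now [0 0 0 2 2 1], max=2
Drop 2: L rot1 at col 0 lands with bottom-row=0; cleared 0 line(s) (total 0); column heights now [3 1 0 2 2 1], max=3
Drop 3: L rot0 at col 1 lands with bottom-row=2; cleared 0 line(s) (total 0); column heights now [3 3 3 4 2 1], max=4
Drop 4: J rot2 at col 1 lands with bottom-row=4; cleared 0 line(s) (total 0); column heights now [3 6 6 6 2 1], max=6

Answer: ......
......
.###..
...#..
...#..
####..
#..##.
##..##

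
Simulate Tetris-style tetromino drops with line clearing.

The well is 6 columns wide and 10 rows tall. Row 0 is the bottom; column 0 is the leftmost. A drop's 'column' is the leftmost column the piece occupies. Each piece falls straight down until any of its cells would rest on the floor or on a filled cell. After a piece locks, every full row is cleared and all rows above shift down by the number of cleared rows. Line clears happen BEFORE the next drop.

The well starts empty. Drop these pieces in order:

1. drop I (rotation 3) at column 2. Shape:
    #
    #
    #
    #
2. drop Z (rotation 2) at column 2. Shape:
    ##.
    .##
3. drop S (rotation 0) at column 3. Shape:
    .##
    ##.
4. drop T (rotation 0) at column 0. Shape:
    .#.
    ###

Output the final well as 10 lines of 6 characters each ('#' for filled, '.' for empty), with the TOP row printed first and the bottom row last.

Drop 1: I rot3 at col 2 lands with bottom-row=0; cleared 0 line(s) (total 0); column heights now [0 0 4 0 0 0], max=4
Drop 2: Z rot2 at col 2 lands with bottom-row=3; cleared 0 line(s) (total 0); column heights now [0 0 5 5 4 0], max=5
Drop 3: S rot0 at col 3 lands with bottom-row=5; cleared 0 line(s) (total 0); column heights now [0 0 5 6 7 7], max=7
Drop 4: T rot0 at col 0 lands with bottom-row=5; cleared 0 line(s) (total 0); column heights now [6 7 6 6 7 7], max=7

Answer: ......
......
......
.#..##
#####.
..##..
..###.
..#...
..#...
..#...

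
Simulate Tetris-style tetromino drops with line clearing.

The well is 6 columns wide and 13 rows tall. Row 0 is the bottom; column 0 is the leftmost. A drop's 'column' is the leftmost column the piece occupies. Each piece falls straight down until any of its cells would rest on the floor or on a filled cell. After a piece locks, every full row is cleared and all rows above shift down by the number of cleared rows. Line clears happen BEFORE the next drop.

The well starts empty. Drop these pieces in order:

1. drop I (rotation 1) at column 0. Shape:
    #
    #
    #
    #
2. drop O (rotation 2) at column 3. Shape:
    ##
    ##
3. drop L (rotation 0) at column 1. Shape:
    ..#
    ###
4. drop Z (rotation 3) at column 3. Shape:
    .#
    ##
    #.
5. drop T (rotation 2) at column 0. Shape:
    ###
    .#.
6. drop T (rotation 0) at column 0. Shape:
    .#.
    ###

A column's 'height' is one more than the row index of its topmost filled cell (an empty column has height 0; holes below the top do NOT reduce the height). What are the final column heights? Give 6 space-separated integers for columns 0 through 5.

Answer: 6 7 6 6 7 0

Derivation:
Drop 1: I rot1 at col 0 lands with bottom-row=0; cleared 0 line(s) (total 0); column heights now [4 0 0 0 0 0], max=4
Drop 2: O rot2 at col 3 lands with bottom-row=0; cleared 0 line(s) (total 0); column heights now [4 0 0 2 2 0], max=4
Drop 3: L rot0 at col 1 lands with bottom-row=2; cleared 0 line(s) (total 0); column heights now [4 3 3 4 2 0], max=4
Drop 4: Z rot3 at col 3 lands with bottom-row=4; cleared 0 line(s) (total 0); column heights now [4 3 3 6 7 0], max=7
Drop 5: T rot2 at col 0 lands with bottom-row=3; cleared 0 line(s) (total 0); column heights now [5 5 5 6 7 0], max=7
Drop 6: T rot0 at col 0 lands with bottom-row=5; cleared 0 line(s) (total 0); column heights now [6 7 6 6 7 0], max=7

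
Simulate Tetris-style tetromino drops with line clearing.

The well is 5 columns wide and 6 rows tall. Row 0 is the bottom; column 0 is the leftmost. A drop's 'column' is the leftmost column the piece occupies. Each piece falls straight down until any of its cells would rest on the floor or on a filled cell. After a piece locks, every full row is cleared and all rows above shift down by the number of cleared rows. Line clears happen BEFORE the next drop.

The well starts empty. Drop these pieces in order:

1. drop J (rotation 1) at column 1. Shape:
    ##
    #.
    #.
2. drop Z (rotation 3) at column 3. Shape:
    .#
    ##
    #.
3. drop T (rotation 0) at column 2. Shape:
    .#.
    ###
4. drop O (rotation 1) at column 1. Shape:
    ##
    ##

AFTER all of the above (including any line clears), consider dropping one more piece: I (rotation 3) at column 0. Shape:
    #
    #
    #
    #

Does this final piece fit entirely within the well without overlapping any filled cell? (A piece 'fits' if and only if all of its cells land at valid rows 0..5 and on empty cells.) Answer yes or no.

Drop 1: J rot1 at col 1 lands with bottom-row=0; cleared 0 line(s) (total 0); column heights now [0 3 3 0 0], max=3
Drop 2: Z rot3 at col 3 lands with bottom-row=0; cleared 0 line(s) (total 0); column heights now [0 3 3 2 3], max=3
Drop 3: T rot0 at col 2 lands with bottom-row=3; cleared 0 line(s) (total 0); column heights now [0 3 4 5 4], max=5
Drop 4: O rot1 at col 1 lands with bottom-row=4; cleared 0 line(s) (total 0); column heights now [0 6 6 5 4], max=6
Test piece I rot3 at col 0 (width 1): heights before test = [0 6 6 5 4]; fits = True

Answer: yes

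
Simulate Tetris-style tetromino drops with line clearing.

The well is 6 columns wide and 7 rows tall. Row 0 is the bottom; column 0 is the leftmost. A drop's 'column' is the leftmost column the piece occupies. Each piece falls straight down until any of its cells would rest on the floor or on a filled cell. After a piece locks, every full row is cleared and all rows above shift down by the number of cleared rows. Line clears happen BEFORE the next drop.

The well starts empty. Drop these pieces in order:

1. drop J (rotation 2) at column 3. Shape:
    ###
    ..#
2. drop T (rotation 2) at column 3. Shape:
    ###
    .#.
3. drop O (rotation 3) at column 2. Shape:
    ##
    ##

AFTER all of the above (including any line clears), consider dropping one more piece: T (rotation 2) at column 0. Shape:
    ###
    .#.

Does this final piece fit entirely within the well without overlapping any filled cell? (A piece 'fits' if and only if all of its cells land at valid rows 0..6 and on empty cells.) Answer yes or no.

Answer: yes

Derivation:
Drop 1: J rot2 at col 3 lands with bottom-row=0; cleared 0 line(s) (total 0); column heights now [0 0 0 2 2 2], max=2
Drop 2: T rot2 at col 3 lands with bottom-row=2; cleared 0 line(s) (total 0); column heights now [0 0 0 4 4 4], max=4
Drop 3: O rot3 at col 2 lands with bottom-row=4; cleared 0 line(s) (total 0); column heights now [0 0 6 6 4 4], max=6
Test piece T rot2 at col 0 (width 3): heights before test = [0 0 6 6 4 4]; fits = True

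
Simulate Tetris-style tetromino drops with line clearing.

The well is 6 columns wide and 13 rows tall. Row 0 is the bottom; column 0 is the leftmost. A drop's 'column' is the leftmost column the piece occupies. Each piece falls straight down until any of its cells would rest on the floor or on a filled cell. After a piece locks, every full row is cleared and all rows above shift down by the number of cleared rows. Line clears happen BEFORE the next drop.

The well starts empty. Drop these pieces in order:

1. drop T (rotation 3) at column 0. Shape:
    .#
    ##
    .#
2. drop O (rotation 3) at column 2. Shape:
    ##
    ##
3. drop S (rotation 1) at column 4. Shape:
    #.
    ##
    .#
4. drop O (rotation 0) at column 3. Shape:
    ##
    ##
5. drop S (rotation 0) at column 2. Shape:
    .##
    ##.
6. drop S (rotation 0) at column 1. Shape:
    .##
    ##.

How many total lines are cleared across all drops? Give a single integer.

Answer: 1

Derivation:
Drop 1: T rot3 at col 0 lands with bottom-row=0; cleared 0 line(s) (total 0); column heights now [2 3 0 0 0 0], max=3
Drop 2: O rot3 at col 2 lands with bottom-row=0; cleared 0 line(s) (total 0); column heights now [2 3 2 2 0 0], max=3
Drop 3: S rot1 at col 4 lands with bottom-row=0; cleared 1 line(s) (total 1); column heights now [0 2 1 1 2 1], max=2
Drop 4: O rot0 at col 3 lands with bottom-row=2; cleared 0 line(s) (total 1); column heights now [0 2 1 4 4 1], max=4
Drop 5: S rot0 at col 2 lands with bottom-row=4; cleared 0 line(s) (total 1); column heights now [0 2 5 6 6 1], max=6
Drop 6: S rot0 at col 1 lands with bottom-row=5; cleared 0 line(s) (total 1); column heights now [0 6 7 7 6 1], max=7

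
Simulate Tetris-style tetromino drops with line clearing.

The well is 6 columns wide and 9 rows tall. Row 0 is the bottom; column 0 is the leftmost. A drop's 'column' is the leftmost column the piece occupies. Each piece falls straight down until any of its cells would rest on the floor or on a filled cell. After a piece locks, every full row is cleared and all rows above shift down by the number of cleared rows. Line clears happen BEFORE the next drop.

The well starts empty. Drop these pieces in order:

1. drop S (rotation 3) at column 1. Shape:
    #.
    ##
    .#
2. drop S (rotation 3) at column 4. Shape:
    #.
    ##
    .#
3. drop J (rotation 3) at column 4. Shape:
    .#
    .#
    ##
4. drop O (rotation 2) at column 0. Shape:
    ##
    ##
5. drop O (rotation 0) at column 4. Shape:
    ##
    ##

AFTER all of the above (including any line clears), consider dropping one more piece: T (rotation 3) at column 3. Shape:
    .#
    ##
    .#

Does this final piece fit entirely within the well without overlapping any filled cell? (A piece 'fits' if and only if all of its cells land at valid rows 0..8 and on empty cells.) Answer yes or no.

Drop 1: S rot3 at col 1 lands with bottom-row=0; cleared 0 line(s) (total 0); column heights now [0 3 2 0 0 0], max=3
Drop 2: S rot3 at col 4 lands with bottom-row=0; cleared 0 line(s) (total 0); column heights now [0 3 2 0 3 2], max=3
Drop 3: J rot3 at col 4 lands with bottom-row=3; cleared 0 line(s) (total 0); column heights now [0 3 2 0 4 6], max=6
Drop 4: O rot2 at col 0 lands with bottom-row=3; cleared 0 line(s) (total 0); column heights now [5 5 2 0 4 6], max=6
Drop 5: O rot0 at col 4 lands with bottom-row=6; cleared 0 line(s) (total 0); column heights now [5 5 2 0 8 8], max=8
Test piece T rot3 at col 3 (width 2): heights before test = [5 5 2 0 8 8]; fits = False

Answer: no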